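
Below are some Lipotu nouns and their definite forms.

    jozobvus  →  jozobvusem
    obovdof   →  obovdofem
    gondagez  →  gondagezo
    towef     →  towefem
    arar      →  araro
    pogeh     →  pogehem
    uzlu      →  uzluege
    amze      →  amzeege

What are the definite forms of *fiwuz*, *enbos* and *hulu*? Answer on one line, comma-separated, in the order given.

The suffix is conditioned by the final sound: -em when the stem ends in a voiceless consonant (*jozobvus*, *obovdof*, *towef*, *pogeh*); -o when the stem ends in a voiced consonant (*gondagez*, *arar*); -ege when the stem ends in a vowel (*uzlu*, *amze*).
*fiwuz* — final sound /z/ (a voiced consonant) → -o → *fiwuzo*.
Since the final sound of *enbos* is /s/ (a voiceless consonant), it takes -em, giving *enbosem*.
*hulu* — final sound /u/ (a vowel) → -ege → *huluege*.

fiwuzo, enbosem, huluege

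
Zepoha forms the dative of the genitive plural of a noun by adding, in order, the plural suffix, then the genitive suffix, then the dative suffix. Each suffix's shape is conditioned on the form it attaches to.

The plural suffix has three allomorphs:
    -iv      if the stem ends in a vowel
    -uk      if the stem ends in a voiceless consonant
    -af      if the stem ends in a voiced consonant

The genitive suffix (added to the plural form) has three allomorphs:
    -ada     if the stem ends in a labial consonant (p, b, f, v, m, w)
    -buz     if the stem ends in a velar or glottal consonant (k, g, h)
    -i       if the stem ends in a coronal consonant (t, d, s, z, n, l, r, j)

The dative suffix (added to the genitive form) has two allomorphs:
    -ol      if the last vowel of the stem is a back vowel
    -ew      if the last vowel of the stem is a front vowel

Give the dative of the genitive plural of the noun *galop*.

galopukbuzol

*galop*: final sound = /p/, a voiceless consonant → -uk → *galopuk*.
Since the final consonant of the plural form *galopuk* is /k/ (velar/glottal), it takes -buz, giving *galopukbuz*.
Since the last vowel of the genitive form *galopukbuz* is /u/ (a back vowel), it takes -ol, giving *galopukbuzol*.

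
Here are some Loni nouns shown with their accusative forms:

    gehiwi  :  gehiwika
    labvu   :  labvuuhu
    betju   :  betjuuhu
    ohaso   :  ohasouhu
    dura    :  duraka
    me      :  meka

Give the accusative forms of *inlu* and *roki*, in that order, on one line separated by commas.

inluuhu, rokika

The alternation tracks the last vowel of the stem — -uhu when the last vowel of the stem is a rounded vowel (*labvu*, *betju*, *ohaso*); -ka when the last vowel of the stem is an unrounded vowel (*gehiwi*, *dura*, *me*).
*inlu*: last vowel = /u/, a rounded vowel → -uhu → *inluuhu*.
*roki*: last vowel = /i/, an unrounded vowel → -ka → *rokika*.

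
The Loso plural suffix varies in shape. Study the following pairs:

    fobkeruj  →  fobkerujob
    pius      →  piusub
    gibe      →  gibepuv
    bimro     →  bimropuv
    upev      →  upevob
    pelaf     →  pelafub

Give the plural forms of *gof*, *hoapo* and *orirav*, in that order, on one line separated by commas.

The alternation tracks the final sound of the stem — -ub when the stem ends in a voiceless consonant (*pius*, *pelaf*); -ob when the stem ends in a voiced consonant (*fobkeruj*, *upev*); -puv when the stem ends in a vowel (*gibe*, *bimro*).
*gof*: final sound = /f/, a voiceless consonant → -ub → *gofub*.
The final sound of *hoapo* is /o/, which is a vowel, so the suffix is -puv, giving *hoapopuv*.
*orirav*: final sound = /v/, a voiced consonant → -ob → *oriravob*.

gofub, hoapopuv, oriravob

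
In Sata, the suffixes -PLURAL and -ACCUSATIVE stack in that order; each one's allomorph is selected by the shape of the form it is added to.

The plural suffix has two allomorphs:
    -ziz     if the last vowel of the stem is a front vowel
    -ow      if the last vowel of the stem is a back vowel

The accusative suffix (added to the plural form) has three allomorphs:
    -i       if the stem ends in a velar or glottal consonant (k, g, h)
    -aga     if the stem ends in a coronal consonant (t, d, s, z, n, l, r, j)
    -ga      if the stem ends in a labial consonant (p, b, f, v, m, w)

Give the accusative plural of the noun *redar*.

Since the last vowel of *redar* is /a/ (a back vowel), it takes -ow, giving *redarow*.
The final consonant of the plural form *redarow* is /w/, which is labial, so the accusative suffix is -ga, giving *redarowga*.

redarowga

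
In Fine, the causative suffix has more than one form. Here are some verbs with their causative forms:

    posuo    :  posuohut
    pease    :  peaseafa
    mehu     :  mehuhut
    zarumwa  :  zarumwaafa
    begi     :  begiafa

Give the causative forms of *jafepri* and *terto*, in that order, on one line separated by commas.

jafepriafa, tertohut

The pattern is rounding harmony: -hut when the last vowel of the stem is a rounded vowel (*posuo*, *mehu*); -afa when the last vowel of the stem is an unrounded vowel (*pease*, *zarumwa*, *begi*).
*jafepri*: last vowel = /i/, an unrounded vowel → -afa → *jafepriafa*.
*terto* — last vowel /o/ (a rounded vowel) → -hut → *tertohut*.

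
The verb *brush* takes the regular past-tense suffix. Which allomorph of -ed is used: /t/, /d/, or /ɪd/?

/t/

The stem *brush* ends in a voiceless consonant other than /t/.
The -ed suffix is realized as /ɪd/ after /t, d/; as /t/ after other voiceless consonants; and as /d/ after other voiced sounds.
So -ed on *brush* is pronounced /t/.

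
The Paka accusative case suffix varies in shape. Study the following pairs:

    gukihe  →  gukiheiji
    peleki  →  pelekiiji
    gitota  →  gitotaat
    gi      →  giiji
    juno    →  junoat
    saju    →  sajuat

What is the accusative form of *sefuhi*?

sefuhiiji

Looking at the last vowel of each stem: -iji when the last vowel of the stem is a front vowel (*gukihe*, *peleki*, *gi*); -at when the last vowel of the stem is a back vowel (*gitota*, *juno*, *saju*).
*sefuhi*: last vowel = /i/, a front vowel → -iji → *sefuhiiji*.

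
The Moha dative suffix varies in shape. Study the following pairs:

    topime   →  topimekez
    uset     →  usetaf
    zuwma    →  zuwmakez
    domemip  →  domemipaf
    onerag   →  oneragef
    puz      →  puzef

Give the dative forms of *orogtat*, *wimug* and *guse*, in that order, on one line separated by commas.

orogtataf, wimugef, gusekez

The suffix is conditioned by the final sound: -af when the stem ends in a voiceless consonant (*uset*, *domemip*); -ef when the stem ends in a voiced consonant (*onerag*, *puz*); -kez when the stem ends in a vowel (*topime*, *zuwma*).
*orogtat*: final sound = /t/, a voiceless consonant → -af → *orogtataf*.
*wimug* — final sound /g/ (a voiced consonant) → -ef → *wimugef*.
The final sound of *guse* is /e/, which is a vowel, so the suffix is -kez, giving *gusekez*.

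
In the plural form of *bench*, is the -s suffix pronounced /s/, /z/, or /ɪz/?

/ɪz/

The stem *bench* ends in a sibilant (/s, z, ʃ, ʒ, tʃ, dʒ/).
The plural suffix surfaces as /ɪz/ after sibilants, /s/ after other voiceless consonants, and /z/ after other voiced sounds.
So the plural -s on *bench* is pronounced /ɪz/.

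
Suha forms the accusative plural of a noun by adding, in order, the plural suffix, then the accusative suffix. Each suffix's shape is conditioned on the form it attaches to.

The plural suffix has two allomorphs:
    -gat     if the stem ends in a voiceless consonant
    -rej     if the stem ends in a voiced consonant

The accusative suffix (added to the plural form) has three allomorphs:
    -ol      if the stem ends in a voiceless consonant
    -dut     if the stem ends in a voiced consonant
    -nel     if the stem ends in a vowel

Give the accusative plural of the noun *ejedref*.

The final consonant of *ejedref* is /f/, which is voiceless, so the plural suffix is -gat, giving *ejedrefgat*.
The plural form *ejedrefgat* — final sound /t/ (a voiceless consonant) → -ol → *ejedrefgatol*.

ejedrefgatol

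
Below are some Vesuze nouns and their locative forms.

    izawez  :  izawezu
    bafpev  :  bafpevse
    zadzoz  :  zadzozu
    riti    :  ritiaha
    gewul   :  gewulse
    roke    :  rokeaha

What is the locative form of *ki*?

Looking at the final sound of each stem: -u when the stem ends in a sibilant (*izawez*, *zadzoz*); -se when the stem ends in a non-sibilant consonant (*bafpev*, *gewul*); -aha when the stem ends in a vowel (*riti*, *roke*).
Since the final sound of *ki* is /i/ (a vowel), it takes -aha, giving *kiaha*.

kiaha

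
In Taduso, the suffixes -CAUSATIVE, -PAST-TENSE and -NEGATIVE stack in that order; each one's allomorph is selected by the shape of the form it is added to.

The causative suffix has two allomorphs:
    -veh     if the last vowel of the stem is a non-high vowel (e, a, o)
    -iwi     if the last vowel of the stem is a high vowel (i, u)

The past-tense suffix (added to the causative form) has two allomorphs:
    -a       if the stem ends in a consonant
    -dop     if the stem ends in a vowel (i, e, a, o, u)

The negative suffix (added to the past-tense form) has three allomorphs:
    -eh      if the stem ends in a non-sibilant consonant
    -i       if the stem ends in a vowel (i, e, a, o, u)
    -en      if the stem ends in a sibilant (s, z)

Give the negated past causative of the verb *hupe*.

*hupe*: last vowel = /e/, a non-high vowel → -veh → *hupeveh*.
The final sound of the causative form *hupeveh* is /h/, which is a consonant, so the past-tense suffix is -a, giving *hupeveha*.
Since the final sound of the past-tense form *hupeveha* is /a/ (a vowel), it takes -i, giving *hupevehai*.

hupevehai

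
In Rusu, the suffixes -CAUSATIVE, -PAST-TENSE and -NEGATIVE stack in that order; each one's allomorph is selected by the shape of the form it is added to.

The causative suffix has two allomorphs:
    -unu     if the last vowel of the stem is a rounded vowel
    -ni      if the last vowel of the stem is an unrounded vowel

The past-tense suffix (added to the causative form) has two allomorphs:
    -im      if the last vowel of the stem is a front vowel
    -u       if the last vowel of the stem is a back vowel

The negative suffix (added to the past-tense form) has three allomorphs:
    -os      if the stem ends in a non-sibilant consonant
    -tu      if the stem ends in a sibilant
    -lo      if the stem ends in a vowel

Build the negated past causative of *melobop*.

melobopunuulo

Since the last vowel of *melobop* is /o/ (a rounded vowel), it takes -unu, giving *melobopunu*.
The causative form *melobopunu*: last vowel = /u/, a back vowel → -u → *melobopunuu*.
The final sound of the past-tense form *melobopunuu* is /u/, which is a vowel, so the negative suffix is -lo, giving *melobopunuulo*.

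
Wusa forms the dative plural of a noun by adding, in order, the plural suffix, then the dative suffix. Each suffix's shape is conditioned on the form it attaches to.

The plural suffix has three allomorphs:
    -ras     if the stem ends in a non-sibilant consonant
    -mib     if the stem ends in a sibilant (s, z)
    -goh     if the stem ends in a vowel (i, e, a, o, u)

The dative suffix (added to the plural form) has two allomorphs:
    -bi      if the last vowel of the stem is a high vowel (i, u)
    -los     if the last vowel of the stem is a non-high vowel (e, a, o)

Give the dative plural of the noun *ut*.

utraslos

*ut*: final sound = /t/, a non-sibilant consonant → -ras → *utras*.
The plural form *utras*: last vowel = /a/, a non-high vowel → -los → *utraslos*.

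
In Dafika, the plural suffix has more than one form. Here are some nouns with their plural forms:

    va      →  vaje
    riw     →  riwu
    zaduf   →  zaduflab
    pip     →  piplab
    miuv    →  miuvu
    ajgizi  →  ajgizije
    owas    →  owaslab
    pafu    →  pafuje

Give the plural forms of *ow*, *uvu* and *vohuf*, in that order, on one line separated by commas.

The alternation tracks the final sound of the stem — -lab when the stem ends in a voiceless consonant (*zaduf*, *pip*, *owas*); -u when the stem ends in a voiced consonant (*riw*, *miuv*); -je when the stem ends in a vowel (*va*, *ajgizi*, *pafu*).
Since the final sound of *ow* is /w/ (a voiced consonant), it takes -u, giving *owu*.
*uvu* — final sound /u/ (a vowel) → -je → *uvuje*.
*vohuf* — final sound /f/ (a voiceless consonant) → -lab → *vohuflab*.

owu, uvuje, vohuflab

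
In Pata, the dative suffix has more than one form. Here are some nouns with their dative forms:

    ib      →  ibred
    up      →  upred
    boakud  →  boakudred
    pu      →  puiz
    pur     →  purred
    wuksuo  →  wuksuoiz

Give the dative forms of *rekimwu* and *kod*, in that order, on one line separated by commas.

rekimwuiz, kodred

Looking at the final sound of each stem: -red when the stem ends in a consonant (*ib*, *up*, *boakud*, *pur*); -iz when the stem ends in a vowel (*pu*, *wuksuo*).
The final sound of *rekimwu* is /u/, which is a vowel, so the suffix is -iz, giving *rekimwuiz*.
The final sound of *kod* is /d/, which is a consonant, so the suffix is -red, giving *kodred*.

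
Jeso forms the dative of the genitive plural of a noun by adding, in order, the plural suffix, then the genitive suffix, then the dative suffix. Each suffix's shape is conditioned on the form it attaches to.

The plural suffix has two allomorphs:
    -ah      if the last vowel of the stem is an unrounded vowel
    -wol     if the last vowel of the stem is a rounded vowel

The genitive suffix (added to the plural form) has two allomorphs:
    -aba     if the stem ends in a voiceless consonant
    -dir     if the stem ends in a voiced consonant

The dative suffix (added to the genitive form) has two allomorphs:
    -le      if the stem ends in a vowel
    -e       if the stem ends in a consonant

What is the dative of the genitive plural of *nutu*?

The last vowel of *nutu* is /u/, which is a rounded vowel, so the plural suffix is -wol, giving *nutuwol*.
The plural form *nutuwol*: final consonant = /l/, voiced → -dir → *nutuwoldir*.
The genitive form *nutuwoldir*: final sound = /r/, a consonant → -e → *nutuwoldire*.

nutuwoldire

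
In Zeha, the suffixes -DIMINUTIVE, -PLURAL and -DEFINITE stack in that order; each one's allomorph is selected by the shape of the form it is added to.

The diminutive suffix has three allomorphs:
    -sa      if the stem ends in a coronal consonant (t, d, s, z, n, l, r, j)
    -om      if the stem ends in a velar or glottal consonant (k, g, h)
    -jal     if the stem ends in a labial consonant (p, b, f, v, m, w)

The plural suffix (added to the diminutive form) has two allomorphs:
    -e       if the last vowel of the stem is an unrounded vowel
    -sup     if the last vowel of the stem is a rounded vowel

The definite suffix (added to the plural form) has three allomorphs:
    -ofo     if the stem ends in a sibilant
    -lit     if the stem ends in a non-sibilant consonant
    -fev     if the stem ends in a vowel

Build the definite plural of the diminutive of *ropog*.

ropogomsuplit

*ropog*: final consonant = /g/, velar/glottal → -om → *ropogom*.
The last vowel of the diminutive form *ropogom* is /o/, which is a rounded vowel, so the plural suffix is -sup, giving *ropogomsup*.
The final sound of the plural form *ropogomsup* is /p/, which is a non-sibilant consonant, so the definite suffix is -lit, giving *ropogomsuplit*.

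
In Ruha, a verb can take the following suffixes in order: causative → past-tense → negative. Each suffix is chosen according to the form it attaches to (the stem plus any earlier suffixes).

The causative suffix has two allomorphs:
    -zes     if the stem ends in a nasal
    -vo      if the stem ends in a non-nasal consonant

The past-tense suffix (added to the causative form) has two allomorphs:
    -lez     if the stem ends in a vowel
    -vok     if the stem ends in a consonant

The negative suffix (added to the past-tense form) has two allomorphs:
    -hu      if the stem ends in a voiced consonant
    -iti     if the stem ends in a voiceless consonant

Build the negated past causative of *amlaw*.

amlawvolezhu

Since the final consonant of *amlaw* is /w/ (non-nasal), it takes -vo, giving *amlawvo*.
The causative form *amlawvo*: final sound = /o/, a vowel → -lez → *amlawvolez*.
Since the final consonant of the past-tense form *amlawvolez* is /z/ (voiced), it takes -hu, giving *amlawvolezhu*.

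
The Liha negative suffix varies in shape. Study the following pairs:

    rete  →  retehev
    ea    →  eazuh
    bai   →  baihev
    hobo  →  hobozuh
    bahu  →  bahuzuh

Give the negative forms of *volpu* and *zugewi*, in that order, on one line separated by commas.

The suffix is conditioned by the last vowel: -hev when the last vowel of the stem is a front vowel (*rete*, *bai*); -zuh when the last vowel of the stem is a back vowel (*ea*, *hobo*, *bahu*).
The last vowel of *volpu* is /u/, which is a back vowel, so the suffix is -zuh, giving *volpuzuh*.
Since the last vowel of *zugewi* is /i/ (a front vowel), it takes -hev, giving *zugewihev*.

volpuzuh, zugewihev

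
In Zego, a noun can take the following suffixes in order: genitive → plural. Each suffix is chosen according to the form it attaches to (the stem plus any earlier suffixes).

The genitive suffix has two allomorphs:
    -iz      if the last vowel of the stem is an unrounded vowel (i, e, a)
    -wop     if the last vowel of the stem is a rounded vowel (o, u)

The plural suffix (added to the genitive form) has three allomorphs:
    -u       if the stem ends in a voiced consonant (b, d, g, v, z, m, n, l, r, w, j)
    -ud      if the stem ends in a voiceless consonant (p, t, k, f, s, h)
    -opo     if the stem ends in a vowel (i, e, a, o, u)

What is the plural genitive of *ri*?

riizu

*ri*: last vowel = /i/, an unrounded vowel → -iz → *riiz*.
The genitive form *riiz* — final sound /z/ (a voiced consonant) → -u → *riizu*.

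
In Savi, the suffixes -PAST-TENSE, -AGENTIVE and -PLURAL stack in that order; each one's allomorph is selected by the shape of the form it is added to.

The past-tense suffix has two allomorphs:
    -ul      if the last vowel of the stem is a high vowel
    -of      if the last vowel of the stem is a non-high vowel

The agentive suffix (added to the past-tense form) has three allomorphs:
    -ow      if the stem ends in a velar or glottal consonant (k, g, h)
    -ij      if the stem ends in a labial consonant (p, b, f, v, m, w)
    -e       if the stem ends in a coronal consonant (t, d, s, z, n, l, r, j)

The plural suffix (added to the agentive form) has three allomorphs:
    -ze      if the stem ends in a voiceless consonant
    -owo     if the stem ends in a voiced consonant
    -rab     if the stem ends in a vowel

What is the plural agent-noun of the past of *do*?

doofijowo

Since the last vowel of *do* is /o/ (a non-high vowel), it takes -of, giving *doof*.
The final consonant of the past-tense form *doof* is /f/, which is labial, so the agentive suffix is -ij, giving *doofij*.
The final sound of the agentive form *doofij* is /j/, which is a voiced consonant, so the plural suffix is -owo, giving *doofijowo*.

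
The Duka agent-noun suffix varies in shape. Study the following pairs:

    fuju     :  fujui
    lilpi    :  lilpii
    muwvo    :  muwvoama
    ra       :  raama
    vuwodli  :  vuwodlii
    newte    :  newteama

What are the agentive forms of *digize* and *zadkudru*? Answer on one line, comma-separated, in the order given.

The alternation tracks the last vowel of the stem — -i when the last vowel of the stem is a high vowel (*fuju*, *lilpi*, *vuwodli*); -ama when the last vowel of the stem is a non-high vowel (*muwvo*, *ra*, *newte*).
*digize* — last vowel /e/ (a non-high vowel) → -ama → *digizeama*.
*zadkudru* — last vowel /u/ (a high vowel) → -i → *zadkudrui*.

digizeama, zadkudrui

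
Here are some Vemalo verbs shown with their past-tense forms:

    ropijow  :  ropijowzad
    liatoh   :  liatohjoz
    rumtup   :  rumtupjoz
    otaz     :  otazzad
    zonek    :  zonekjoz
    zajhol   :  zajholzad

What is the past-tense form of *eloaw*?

eloawzad

Looking at the final consonant of each stem: -joz when the stem ends in a voiceless consonant (*liatoh*, *rumtup*, *zonek*); -zad when the stem ends in a voiced consonant (*ropijow*, *otaz*, *zajhol*).
The final consonant of *eloaw* is /w/, which is voiced, so the suffix is -zad, giving *eloawzad*.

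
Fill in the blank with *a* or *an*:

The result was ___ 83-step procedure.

The indefinite article is chosen by the initial *sound* of the following word, not its spelling.
The number *83* is spoken "eighty-…", beginning with /ˈeɪti/ — a vowel sound.
So the article is *an*: The result was an 83-step procedure.

an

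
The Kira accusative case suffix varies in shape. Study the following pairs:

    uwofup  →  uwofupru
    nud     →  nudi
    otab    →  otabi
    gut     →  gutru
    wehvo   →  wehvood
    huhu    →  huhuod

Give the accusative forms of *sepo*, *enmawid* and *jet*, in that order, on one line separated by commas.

Looking at the final sound of each stem: -ru when the stem ends in a voiceless consonant (*uwofup*, *gut*); -i when the stem ends in a voiced consonant (*nud*, *otab*); -od when the stem ends in a vowel (*wehvo*, *huhu*).
*sepo* — final sound /o/ (a vowel) → -od → *sepood*.
*enmawid*: final sound = /d/, a voiced consonant → -i → *enmawidi*.
*jet* — final sound /t/ (a voiceless consonant) → -ru → *jetru*.

sepood, enmawidi, jetru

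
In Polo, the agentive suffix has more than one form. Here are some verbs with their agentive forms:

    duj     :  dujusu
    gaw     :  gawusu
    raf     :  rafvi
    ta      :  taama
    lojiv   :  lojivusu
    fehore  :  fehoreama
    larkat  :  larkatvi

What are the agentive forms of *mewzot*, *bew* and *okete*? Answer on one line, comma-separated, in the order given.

mewzotvi, bewusu, oketeama

The alternation tracks the final sound of the stem — -vi when the stem ends in a voiceless consonant (*raf*, *larkat*); -usu when the stem ends in a voiced consonant (*duj*, *gaw*, *lojiv*); -ama when the stem ends in a vowel (*ta*, *fehore*).
The final sound of *mewzot* is /t/, which is a voiceless consonant, so the suffix is -vi, giving *mewzotvi*.
Since the final sound of *bew* is /w/ (a voiced consonant), it takes -usu, giving *bewusu*.
Since the final sound of *okete* is /e/ (a vowel), it takes -ama, giving *oketeama*.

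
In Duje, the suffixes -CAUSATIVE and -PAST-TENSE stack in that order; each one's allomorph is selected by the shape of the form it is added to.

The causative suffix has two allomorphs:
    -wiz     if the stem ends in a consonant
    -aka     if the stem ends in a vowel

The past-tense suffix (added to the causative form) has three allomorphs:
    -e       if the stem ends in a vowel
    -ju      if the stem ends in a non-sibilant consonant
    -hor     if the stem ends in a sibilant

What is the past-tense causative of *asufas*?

asufaswizhor

*asufas*: final sound = /s/, a consonant → -wiz → *asufaswiz*.
The causative form *asufaswiz*: final sound = /z/, a sibilant → -hor → *asufaswizhor*.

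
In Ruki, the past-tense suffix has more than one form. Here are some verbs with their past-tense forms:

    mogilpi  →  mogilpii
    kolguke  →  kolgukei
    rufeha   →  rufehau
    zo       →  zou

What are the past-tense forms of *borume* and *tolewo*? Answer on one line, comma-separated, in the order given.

borumei, tolewou

The suffix is conditioned by the last vowel: -i when the last vowel of the stem is a front vowel (*mogilpi*, *kolguke*); -u when the last vowel of the stem is a back vowel (*rufeha*, *zo*).
*borume* — last vowel /e/ (a front vowel) → -i → *borumei*.
The last vowel of *tolewo* is /o/, which is a back vowel, so the suffix is -u, giving *tolewou*.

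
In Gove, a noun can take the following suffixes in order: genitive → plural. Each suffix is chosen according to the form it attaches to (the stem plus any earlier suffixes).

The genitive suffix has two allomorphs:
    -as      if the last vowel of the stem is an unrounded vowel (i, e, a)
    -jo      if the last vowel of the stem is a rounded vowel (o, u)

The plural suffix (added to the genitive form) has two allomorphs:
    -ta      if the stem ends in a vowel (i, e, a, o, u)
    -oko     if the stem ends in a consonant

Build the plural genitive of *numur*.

*numur* — last vowel /u/ (a rounded vowel) → -jo → *numurjo*.
The genitive form *numurjo* — final sound /o/ (a vowel) → -ta → *numurjota*.

numurjota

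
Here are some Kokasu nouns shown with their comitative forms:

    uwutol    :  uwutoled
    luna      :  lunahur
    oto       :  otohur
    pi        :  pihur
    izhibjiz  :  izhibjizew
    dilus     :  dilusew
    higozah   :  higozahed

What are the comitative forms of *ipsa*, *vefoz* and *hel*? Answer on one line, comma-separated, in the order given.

The suffix is conditioned by the final sound: -ew when the stem ends in a sibilant (*izhibjiz*, *dilus*); -ed when the stem ends in a non-sibilant consonant (*uwutol*, *higozah*); -hur when the stem ends in a vowel (*luna*, *oto*, *pi*).
*ipsa* — final sound /a/ (a vowel) → -hur → *ipsahur*.
Since the final sound of *vefoz* is /z/ (a sibilant), it takes -ew, giving *vefozew*.
Since the final sound of *hel* is /l/ (a non-sibilant consonant), it takes -ed, giving *heled*.

ipsahur, vefozew, heled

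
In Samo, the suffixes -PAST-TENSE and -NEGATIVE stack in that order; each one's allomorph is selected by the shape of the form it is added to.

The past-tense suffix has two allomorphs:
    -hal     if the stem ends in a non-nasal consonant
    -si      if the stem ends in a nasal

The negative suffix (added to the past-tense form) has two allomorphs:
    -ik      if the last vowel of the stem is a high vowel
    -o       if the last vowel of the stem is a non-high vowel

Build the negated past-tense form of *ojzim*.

Since the final consonant of *ojzim* is /m/ (a nasal), it takes -si, giving *ojzimsi*.
The past-tense form *ojzimsi* — last vowel /i/ (a high vowel) → -ik → *ojzimsiik*.

ojzimsiik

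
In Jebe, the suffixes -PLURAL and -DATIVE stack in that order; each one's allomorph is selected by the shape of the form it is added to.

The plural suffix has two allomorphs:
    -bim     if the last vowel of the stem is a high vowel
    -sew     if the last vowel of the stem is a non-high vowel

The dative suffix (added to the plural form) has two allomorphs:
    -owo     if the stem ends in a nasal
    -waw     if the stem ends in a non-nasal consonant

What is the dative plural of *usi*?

*usi* — last vowel /i/ (a high vowel) → -bim → *usibim*.
The final consonant of the plural form *usibim* is /m/, which is a nasal, so the dative suffix is -owo, giving *usibimowo*.

usibimowo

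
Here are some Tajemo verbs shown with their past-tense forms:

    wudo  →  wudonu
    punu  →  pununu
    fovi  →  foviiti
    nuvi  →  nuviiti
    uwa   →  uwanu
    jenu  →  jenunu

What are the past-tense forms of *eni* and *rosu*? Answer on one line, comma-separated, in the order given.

The pattern is front/back vowel harmony: -iti when the last vowel of the stem is a front vowel (*fovi*, *nuvi*); -nu when the last vowel of the stem is a back vowel (*wudo*, *punu*, *uwa*, *jenu*).
*eni* — last vowel /i/ (a front vowel) → -iti → *eniiti*.
The last vowel of *rosu* is /u/, which is a back vowel, so the suffix is -nu, giving *rosunu*.

eniiti, rosunu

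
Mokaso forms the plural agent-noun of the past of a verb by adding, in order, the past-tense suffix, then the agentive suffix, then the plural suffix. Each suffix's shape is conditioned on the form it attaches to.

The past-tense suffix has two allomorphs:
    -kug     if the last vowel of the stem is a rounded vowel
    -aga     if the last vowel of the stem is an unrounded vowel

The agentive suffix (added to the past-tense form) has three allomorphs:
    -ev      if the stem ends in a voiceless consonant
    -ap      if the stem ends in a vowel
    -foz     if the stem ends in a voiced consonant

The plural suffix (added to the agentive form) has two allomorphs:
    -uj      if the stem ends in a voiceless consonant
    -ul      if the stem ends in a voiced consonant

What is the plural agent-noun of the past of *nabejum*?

Since the last vowel of *nabejum* is /u/ (a rounded vowel), it takes -kug, giving *nabejumkug*.
The past-tense form *nabejumkug*: final sound = /g/, a voiced consonant → -foz → *nabejumkugfoz*.
The agentive form *nabejumkugfoz* — final consonant /z/ (voiced) → -ul → *nabejumkugfozul*.

nabejumkugfozul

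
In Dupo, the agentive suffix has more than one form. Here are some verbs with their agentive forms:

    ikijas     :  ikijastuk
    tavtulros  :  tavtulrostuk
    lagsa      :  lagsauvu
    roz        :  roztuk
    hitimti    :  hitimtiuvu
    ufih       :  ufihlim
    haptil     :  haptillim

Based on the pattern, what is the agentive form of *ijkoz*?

The suffix is conditioned by the final sound: -tuk when the stem ends in a sibilant (*ikijas*, *tavtulros*, *roz*); -lim when the stem ends in a non-sibilant consonant (*ufih*, *haptil*); -uvu when the stem ends in a vowel (*lagsa*, *hitimti*).
Since the final sound of *ijkoz* is /z/ (a sibilant), it takes -tuk, giving *ijkoztuk*.

ijkoztuk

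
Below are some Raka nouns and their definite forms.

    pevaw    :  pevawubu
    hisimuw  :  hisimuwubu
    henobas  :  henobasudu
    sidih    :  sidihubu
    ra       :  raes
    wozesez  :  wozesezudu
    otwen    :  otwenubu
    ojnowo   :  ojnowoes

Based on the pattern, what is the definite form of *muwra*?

The alternation tracks the final sound of the stem — -udu when the stem ends in a sibilant (*henobas*, *wozesez*); -ubu when the stem ends in a non-sibilant consonant (*pevaw*, *hisimuw*, *sidih*, *otwen*); -es when the stem ends in a vowel (*ra*, *ojnowo*).
*muwra*: final sound = /a/, a vowel → -es → *muwraes*.

muwraes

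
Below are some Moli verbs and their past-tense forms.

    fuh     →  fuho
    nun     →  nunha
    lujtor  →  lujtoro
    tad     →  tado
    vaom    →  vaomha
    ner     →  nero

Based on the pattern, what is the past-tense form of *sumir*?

sumiro

The suffix is conditioned by the final consonant: -ha when the stem ends in a nasal (*nun*, *vaom*); -o when the stem ends in a non-nasal consonant (*fuh*, *lujtor*, *tad*, *ner*).
The final consonant of *sumir* is /r/, which is non-nasal, so the suffix is -o, giving *sumiro*.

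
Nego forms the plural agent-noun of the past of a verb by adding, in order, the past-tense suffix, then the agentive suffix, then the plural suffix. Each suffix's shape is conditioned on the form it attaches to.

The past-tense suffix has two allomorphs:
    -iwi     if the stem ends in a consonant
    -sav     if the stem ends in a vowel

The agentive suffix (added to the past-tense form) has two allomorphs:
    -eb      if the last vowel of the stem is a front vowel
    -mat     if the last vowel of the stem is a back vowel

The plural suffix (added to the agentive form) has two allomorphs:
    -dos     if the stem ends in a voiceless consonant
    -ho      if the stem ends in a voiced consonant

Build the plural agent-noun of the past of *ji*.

*ji*: final sound = /i/, a vowel → -sav → *jisav*.
The past-tense form *jisav* — last vowel /a/ (a back vowel) → -mat → *jisavmat*.
The final consonant of the agentive form *jisavmat* is /t/, which is voiceless, so the plural suffix is -dos, giving *jisavmatdos*.

jisavmatdos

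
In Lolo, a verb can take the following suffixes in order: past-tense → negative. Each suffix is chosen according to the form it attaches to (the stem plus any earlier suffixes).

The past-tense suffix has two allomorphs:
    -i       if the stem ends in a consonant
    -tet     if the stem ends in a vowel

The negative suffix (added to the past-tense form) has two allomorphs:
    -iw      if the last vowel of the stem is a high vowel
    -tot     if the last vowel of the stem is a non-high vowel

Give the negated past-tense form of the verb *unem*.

unemiiw

Since the final sound of *unem* is /m/ (a consonant), it takes -i, giving *unemi*.
The past-tense form *unemi*: last vowel = /i/, a high vowel → -iw → *unemiiw*.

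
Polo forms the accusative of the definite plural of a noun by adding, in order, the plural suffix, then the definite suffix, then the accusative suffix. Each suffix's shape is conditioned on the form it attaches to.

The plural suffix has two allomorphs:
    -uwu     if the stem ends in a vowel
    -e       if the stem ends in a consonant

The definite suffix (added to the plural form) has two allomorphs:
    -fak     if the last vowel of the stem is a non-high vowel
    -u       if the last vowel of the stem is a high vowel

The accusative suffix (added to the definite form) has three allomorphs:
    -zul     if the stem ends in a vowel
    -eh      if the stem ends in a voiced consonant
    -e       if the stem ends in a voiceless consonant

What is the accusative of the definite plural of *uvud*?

The final sound of *uvud* is /d/, which is a consonant, so the plural suffix is -e, giving *uvude*.
The plural form *uvude* — last vowel /e/ (a non-high vowel) → -fak → *uvudefak*.
Since the final sound of the definite form *uvudefak* is /k/ (a voiceless consonant), it takes -e, giving *uvudefake*.

uvudefake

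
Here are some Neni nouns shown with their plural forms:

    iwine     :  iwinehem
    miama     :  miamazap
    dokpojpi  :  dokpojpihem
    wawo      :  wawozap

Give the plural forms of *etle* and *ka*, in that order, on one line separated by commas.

The pattern is front/back vowel harmony: -hem when the last vowel of the stem is a front vowel (*iwine*, *dokpojpi*); -zap when the last vowel of the stem is a back vowel (*miama*, *wawo*).
*etle*: last vowel = /e/, a front vowel → -hem → *etlehem*.
Since the last vowel of *ka* is /a/ (a back vowel), it takes -zap, giving *kazap*.

etlehem, kazap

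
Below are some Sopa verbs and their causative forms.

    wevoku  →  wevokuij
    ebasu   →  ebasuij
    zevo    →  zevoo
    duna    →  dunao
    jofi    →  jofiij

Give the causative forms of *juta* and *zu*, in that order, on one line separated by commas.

Looking at the last vowel of each stem: -ij when the last vowel of the stem is a high vowel (*wevoku*, *ebasu*, *jofi*); -o when the last vowel of the stem is a non-high vowel (*zevo*, *duna*).
*juta*: last vowel = /a/, a non-high vowel → -o → *jutao*.
*zu*: last vowel = /u/, a high vowel → -ij → *zuij*.

jutao, zuij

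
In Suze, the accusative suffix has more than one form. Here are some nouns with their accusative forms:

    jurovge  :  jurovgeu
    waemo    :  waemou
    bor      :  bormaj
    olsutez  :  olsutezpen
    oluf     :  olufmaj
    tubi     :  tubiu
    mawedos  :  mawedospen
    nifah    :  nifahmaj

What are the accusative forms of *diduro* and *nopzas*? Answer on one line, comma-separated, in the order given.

didurou, nopzaspen

The suffix is conditioned by the final sound: -pen when the stem ends in a sibilant (*olsutez*, *mawedos*); -maj when the stem ends in a non-sibilant consonant (*bor*, *oluf*, *nifah*); -u when the stem ends in a vowel (*jurovge*, *waemo*, *tubi*).
*diduro*: final sound = /o/, a vowel → -u → *didurou*.
The final sound of *nopzas* is /s/, which is a sibilant, so the suffix is -pen, giving *nopzaspen*.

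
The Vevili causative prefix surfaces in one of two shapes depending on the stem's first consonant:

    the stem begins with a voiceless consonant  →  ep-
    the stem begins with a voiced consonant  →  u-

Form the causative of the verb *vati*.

*vati* — first consonant /v/ (voiced) → u- → *uvati*.

uvati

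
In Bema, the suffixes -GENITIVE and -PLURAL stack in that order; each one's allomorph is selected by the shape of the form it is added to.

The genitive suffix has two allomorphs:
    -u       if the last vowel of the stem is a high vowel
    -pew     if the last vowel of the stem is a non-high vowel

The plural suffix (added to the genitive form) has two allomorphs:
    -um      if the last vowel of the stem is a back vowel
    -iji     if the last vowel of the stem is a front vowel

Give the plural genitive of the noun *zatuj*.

The last vowel of *zatuj* is /u/, which is a high vowel, so the genitive suffix is -u, giving *zatuju*.
The genitive form *zatuju*: last vowel = /u/, a back vowel → -um → *zatujuum*.

zatujuum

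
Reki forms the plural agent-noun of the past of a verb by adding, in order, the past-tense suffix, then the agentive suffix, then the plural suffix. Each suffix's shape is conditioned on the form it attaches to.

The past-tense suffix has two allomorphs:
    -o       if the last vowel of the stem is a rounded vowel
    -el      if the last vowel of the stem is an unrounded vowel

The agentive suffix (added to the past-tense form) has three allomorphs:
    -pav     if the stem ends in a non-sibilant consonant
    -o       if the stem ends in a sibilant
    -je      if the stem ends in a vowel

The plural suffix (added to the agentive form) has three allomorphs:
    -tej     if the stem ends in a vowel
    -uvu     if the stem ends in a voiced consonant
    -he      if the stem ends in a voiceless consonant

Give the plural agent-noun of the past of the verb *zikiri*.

*zikiri* — last vowel /i/ (an unrounded vowel) → -el → *zikiriel*.
The final sound of the past-tense form *zikiriel* is /l/, which is a non-sibilant consonant, so the agentive suffix is -pav, giving *zikirielpav*.
The agentive form *zikirielpav*: final sound = /v/, a voiced consonant → -uvu → *zikirielpavuvu*.

zikirielpavuvu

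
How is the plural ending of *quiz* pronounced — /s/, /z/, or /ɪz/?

/ɪz/

The stem *quiz* ends in a sibilant (/s, z, ʃ, ʒ, tʃ, dʒ/).
The plural suffix surfaces as /ɪz/ after sibilants, /s/ after other voiceless consonants, and /z/ after other voiced sounds.
So the plural -s on *quiz* is pronounced /ɪz/.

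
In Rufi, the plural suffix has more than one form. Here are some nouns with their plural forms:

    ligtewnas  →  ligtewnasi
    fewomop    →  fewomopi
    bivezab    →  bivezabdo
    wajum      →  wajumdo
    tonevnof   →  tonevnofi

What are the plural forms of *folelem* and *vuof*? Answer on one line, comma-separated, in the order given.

folelemdo, vuofi

The alternation tracks the final consonant of the stem — -i when the stem ends in a voiceless consonant (*ligtewnas*, *fewomop*, *tonevnof*); -do when the stem ends in a voiced consonant (*bivezab*, *wajum*).
*folelem* — final consonant /m/ (voiced) → -do → *folelemdo*.
The final consonant of *vuof* is /f/, which is voiceless, so the suffix is -i, giving *vuofi*.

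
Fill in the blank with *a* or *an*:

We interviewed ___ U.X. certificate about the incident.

a

The indefinite article is chosen by the initial *sound* of the following word, not its spelling.
The initialism *U.X.* is read letter by letter; the first letter, U, is pronounced /juː/, which begins with a consonant sound.
So the article is *a*: We interviewed a U.X. certificate about the incident.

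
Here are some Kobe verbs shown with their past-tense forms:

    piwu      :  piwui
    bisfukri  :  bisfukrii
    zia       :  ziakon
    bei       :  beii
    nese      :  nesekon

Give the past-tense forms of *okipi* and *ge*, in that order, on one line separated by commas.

okipii, gekon

Looking at the last vowel of each stem: -i when the last vowel of the stem is a high vowel (*piwu*, *bisfukri*, *bei*); -kon when the last vowel of the stem is a non-high vowel (*zia*, *nese*).
*okipi* — last vowel /i/ (a high vowel) → -i → *okipii*.
Since the last vowel of *ge* is /e/ (a non-high vowel), it takes -kon, giving *gekon*.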